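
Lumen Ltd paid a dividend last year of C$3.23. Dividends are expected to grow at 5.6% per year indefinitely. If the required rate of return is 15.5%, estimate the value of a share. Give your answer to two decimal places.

C$34.45

Gordon growth model: P₀ = D₁/(r − g). D₁ = 3.23 × (1 + 0.056) = 3.4109.
P₀ = 3.4109 / (0.155 − 0.056) = 3.4109 / 0.099 = 34.4533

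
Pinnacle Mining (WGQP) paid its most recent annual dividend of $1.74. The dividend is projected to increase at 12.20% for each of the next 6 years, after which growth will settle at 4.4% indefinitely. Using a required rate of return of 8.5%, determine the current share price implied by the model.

$65.94

Two-stage DDM. Project D₁…D_6 at 0.122, terminal growth 0.044, discount at r = 0.085.
D_1 = 1.9523
D_2 = 2.1905
D_3 = 2.4577
D_4 = 2.7575
D_5 = 3.0940
D_6 = 3.4714
Terminal value at t=6: TV = D_7/(r−g) = 3.6242/(0.085−0.044) = 88.3940
P₀ = 1.9523/(1+0.085)^1 + 2.1905/(1+0.085)^2 + 2.4577/(1+0.085)^3 + 2.7575/(1+0.085)^4 + 3.0940/(1+0.085)^5 + 3.4714/(1+0.085)^6 + 88.3940/(1+0.085)^6 = 65.9400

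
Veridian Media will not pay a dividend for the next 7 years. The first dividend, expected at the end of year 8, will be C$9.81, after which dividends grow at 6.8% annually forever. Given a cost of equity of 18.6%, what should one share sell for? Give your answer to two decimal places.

C$25.19

Deferred-dividend DDM. At t=7 the remaining stream is a growing perpetuity with first payment D_8 = 9.81.
V_7 = D_8/(r−g) = 9.81/(0.186−0.068) = 83.1356
P₀ = V_7/(1+r)^7 = 83.1356/(1+0.186)^7 = 25.1880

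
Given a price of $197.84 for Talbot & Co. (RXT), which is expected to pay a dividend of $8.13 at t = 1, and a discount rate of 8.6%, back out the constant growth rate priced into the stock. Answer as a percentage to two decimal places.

4.49%

From P₀ = D₁/(r − g), the implied growth is g = r − D₁/P₀.
g = 0.086 − 8.13/197.84 = 0.086 − 0.04109 = 0.04491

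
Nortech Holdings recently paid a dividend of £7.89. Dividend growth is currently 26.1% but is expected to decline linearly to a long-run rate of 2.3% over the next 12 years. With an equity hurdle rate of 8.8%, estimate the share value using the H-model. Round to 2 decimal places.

H-model: P₀ = D₀[(1+g_L) + H(g_S−g_L)]/(r−g_L), with H = 12/2 = 6.
P₀ = 7.89 × [(1+0.023) + 6×(0.261−0.023)] / (0.088−0.023)
   = 7.89 × 2.4510 / 0.065 = 297.5137

£297.51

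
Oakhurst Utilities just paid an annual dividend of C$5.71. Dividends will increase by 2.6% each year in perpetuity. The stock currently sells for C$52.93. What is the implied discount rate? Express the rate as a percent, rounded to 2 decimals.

13.67%

Rearranging the constant-growth DDM: r = D₁/P₀ + g.
D₁ = 5.71 × (1 + 0.026) = 5.8585.
r = 5.8585 / 52.93 + 0.026 = 0.11068 + 0.026 = 0.13668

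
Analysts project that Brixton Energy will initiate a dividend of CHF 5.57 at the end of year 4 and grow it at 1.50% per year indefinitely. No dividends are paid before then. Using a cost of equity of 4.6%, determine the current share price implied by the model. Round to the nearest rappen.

CHF 157.00

Deferred-dividend DDM. At t=3 the remaining stream is a growing perpetuity with first payment D_4 = 5.57.
V_3 = D_4/(r−g) = 5.57/(0.046−0.015) = 179.6774
P₀ = V_3/(1+r)^3 = 179.6774/(1+0.046)^3 = 156.9996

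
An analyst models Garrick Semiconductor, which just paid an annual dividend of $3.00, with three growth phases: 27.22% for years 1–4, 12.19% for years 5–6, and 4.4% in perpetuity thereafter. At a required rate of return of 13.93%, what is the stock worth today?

Three-stage DDM. Project D₁…D_6; terminal Gordon value at t=6 with g = 0.044; discount at r = 0.1393.
D_1 = 3.8166
D_2 = 4.8555
D_3 = 6.1771
D_4 = 7.8586
D_5 = 8.8165
D_6 = 9.8912
TV_6 = 10.3265/(0.1393−0.044) = 108.3574
P₀ = Σ Dₜ/(1+r)ᵗ + TV_6/(1+r)^6 = 74.5966

$74.60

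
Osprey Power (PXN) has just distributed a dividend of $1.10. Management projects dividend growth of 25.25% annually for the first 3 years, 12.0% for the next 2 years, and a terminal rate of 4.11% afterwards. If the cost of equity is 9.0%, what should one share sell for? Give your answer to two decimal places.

$45.38

Three-stage DDM. Project D₁…D_5; terminal Gordon value at t=5 with g = 0.0411; discount at r = 0.09.
D_1 = 1.3778
D_2 = 1.7256
D_3 = 2.1614
D_4 = 2.4207
D_5 = 2.7112
TV_5 = 2.8226/(0.09−0.0411) = 57.7226
P₀ = Σ Dₜ/(1+r)ᵗ + TV_5/(1+r)^5 = 45.3781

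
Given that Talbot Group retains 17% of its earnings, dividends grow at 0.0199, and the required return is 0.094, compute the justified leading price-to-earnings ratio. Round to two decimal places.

11.20

Payout ratio b = 1 − 0.17 = 0.83.
Justified leading P/E = b/(r−g) = 0.83/(0.094−0.0199) = 11.2011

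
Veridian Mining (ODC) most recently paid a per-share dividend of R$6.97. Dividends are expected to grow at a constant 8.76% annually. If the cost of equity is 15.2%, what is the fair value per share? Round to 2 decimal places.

R$117.71

Gordon growth model: P₀ = D₁/(r − g). D₁ = 6.97 × (1 + 0.0876) = 7.5806.
P₀ = 7.5806 / (0.152 − 0.0876) = 7.5806 / 0.0644 = 117.7107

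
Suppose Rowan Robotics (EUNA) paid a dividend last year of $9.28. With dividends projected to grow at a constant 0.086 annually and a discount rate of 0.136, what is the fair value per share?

Gordon growth model: P₀ = D₁/(r − g). D₁ = 9.28 × (1 + 0.086) = 10.0781.
P₀ = 10.0781 / (0.136 − 0.086) = 10.0781 / 0.05 = 201.5616

$201.56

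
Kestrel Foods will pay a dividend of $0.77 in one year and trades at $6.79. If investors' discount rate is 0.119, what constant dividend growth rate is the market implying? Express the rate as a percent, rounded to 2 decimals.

0.56%

From P₀ = D₁/(r − g), the implied growth is g = r − D₁/P₀.
g = 0.119 − 0.77/6.79 = 0.119 − 0.11340 = 0.00560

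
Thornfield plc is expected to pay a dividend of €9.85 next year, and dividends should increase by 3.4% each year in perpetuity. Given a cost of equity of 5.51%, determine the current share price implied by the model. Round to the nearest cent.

€466.82

Gordon growth model: P₀ = D₁/(r − g), with D₁ = 9.85 given directly.
P₀ = 9.8500 / (0.0551 − 0.034) = 9.8500 / 0.0211 = 466.8246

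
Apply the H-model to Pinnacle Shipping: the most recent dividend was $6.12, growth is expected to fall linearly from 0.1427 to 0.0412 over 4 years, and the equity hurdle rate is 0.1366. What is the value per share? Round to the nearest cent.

$79.82

H-model: P₀ = D₀[(1+g_L) + H(g_S−g_L)]/(r−g_L), with H = 4/2 = 2.
P₀ = 6.12 × [(1+0.0412) + 2×(0.1427−0.0412)] / (0.1366−0.0412)
   = 6.12 × 1.2442 / 0.0954 = 79.8166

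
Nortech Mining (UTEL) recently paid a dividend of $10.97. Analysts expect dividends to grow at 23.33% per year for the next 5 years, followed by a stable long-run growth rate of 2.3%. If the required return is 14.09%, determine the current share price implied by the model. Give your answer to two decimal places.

Two-stage DDM. Project D₁…D_5 at 0.2333, terminal growth 0.023, discount at r = 0.1409.
D_1 = 13.5293
D_2 = 16.6857
D_3 = 20.5785
D_4 = 25.3794
D_5 = 31.3004
Terminal value at t=5: TV = D_6/(r−g) = 32.0203/(0.1409−0.023) = 271.5890
P₀ = 13.5293/(1+0.1409)^1 + 16.6857/(1+0.1409)^2 + 20.5785/(1+0.1409)^3 + 25.3794/(1+0.1409)^4 + 31.3004/(1+0.1409)^5 + 271.5890/(1+0.1409)^5 = 210.2054

$210.21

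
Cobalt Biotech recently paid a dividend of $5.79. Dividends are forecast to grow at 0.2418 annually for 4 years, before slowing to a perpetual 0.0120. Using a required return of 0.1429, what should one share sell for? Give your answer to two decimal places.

$91.01

Two-stage DDM. Project D₁…D_4 at 0.2418, terminal growth 0.012, discount at r = 0.1429.
D_1 = 7.1900
D_2 = 8.9286
D_3 = 11.0875
D_4 = 13.7685
Terminal value at t=4: TV = D_5/(r−g) = 13.9337/(0.1429−0.012) = 106.4452
P₀ = 7.1900/(1+0.1429)^1 + 8.9286/(1+0.1429)^2 + 11.0875/(1+0.1429)^3 + 13.7685/(1+0.1429)^4 + 106.4452/(1+0.1429)^4 = 91.0098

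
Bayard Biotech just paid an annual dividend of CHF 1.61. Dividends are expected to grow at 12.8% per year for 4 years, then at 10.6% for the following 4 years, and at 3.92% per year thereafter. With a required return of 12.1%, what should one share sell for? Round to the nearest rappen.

CHF 32.79

Three-stage DDM. Project D₁…D_8; terminal Gordon value at t=8 with g = 0.0392; discount at r = 0.121.
D_1 = 1.8161
D_2 = 2.0485
D_3 = 2.3108
D_4 = 2.6065
D_5 = 2.8828
D_6 = 3.1884
D_7 = 3.5264
D_8 = 3.9002
TV_8 = 4.0530/(0.121−0.0392) = 49.5483
P₀ = Σ Dₜ/(1+r)ᵗ + TV_8/(1+r)^8 = 32.7950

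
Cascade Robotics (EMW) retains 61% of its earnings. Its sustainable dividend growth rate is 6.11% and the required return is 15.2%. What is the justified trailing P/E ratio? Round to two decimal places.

4.55

Payout ratio b = 1 − 0.61 = 0.39.
Justified trailing P/E = b(1+g)/(r−g) = 0.39×(1+0.0611)/(0.152−0.0611) = 4.5526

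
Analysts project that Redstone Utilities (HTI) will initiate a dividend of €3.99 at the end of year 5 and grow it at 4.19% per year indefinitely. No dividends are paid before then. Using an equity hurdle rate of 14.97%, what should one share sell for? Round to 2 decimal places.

Deferred-dividend DDM. At t=4 the remaining stream is a growing perpetuity with first payment D_5 = 3.99.
V_4 = D_5/(r−g) = 3.99/(0.1497−0.0419) = 37.0130
P₀ = V_4/(1+r)^4 = 37.0130/(1+0.1497)^4 = 21.1844

€21.18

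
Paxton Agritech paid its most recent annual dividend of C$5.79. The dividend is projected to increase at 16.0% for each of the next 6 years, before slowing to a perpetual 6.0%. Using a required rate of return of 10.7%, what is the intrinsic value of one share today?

Two-stage DDM. Project D₁…D_6 at 0.16, terminal growth 0.06, discount at r = 0.107.
D_1 = 6.7164
D_2 = 7.7910
D_3 = 9.0376
D_4 = 10.4836
D_5 = 12.1610
D_6 = 14.1067
Terminal value at t=6: TV = D_7/(r−g) = 14.9531/(0.107−0.06) = 318.1519
P₀ = 6.7164/(1+0.107)^1 + 7.7910/(1+0.107)^2 + 9.0376/(1+0.107)^3 + 10.4836/(1+0.107)^4 + 12.1610/(1+0.107)^5 + 14.1067/(1+0.107)^6 + 318.1519/(1+0.107)^6 = 213.9304

C$213.93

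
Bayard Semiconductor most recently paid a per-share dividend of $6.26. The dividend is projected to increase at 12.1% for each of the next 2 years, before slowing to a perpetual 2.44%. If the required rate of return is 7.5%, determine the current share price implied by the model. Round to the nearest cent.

Two-stage DDM. Project D₁…D_2 at 0.121, terminal growth 0.0244, discount at r = 0.075.
D_1 = 7.0175
D_2 = 7.8666
Terminal value at t=2: TV = D_3/(r−g) = 8.0585/(0.075−0.0244) = 159.2592
P₀ = 7.0175/(1+0.075)^1 + 7.8666/(1+0.075)^2 + 159.2592/(1+0.075)^2 = 151.1473

$151.15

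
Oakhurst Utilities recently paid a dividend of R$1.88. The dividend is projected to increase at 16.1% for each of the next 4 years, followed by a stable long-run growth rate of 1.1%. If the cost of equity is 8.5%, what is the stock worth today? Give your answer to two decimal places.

R$42.61

Two-stage DDM. Project D₁…D_4 at 0.161, terminal growth 0.011, discount at r = 0.085.
D_1 = 2.1827
D_2 = 2.5341
D_3 = 2.9421
D_4 = 3.4158
Terminal value at t=4: TV = D_5/(r−g) = 3.4533/(0.085−0.011) = 46.6666
P₀ = 2.1827/(1+0.085)^1 + 2.5341/(1+0.085)^2 + 2.9421/(1+0.085)^3 + 3.4158/(1+0.085)^4 + 46.6666/(1+0.085)^4 = 42.6058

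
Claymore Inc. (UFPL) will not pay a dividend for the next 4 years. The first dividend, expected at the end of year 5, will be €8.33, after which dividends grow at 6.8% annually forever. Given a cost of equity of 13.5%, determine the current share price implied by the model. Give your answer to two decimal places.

Deferred-dividend DDM. At t=4 the remaining stream is a growing perpetuity with first payment D_5 = 8.33.
V_4 = D_5/(r−g) = 8.33/(0.135−0.068) = 124.3284
P₀ = V_4/(1+r)^4 = 124.3284/(1+0.135)^4 = 74.9181

€74.92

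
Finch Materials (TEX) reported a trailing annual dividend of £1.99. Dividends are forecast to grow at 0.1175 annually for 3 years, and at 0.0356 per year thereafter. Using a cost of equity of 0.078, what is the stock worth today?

Two-stage DDM. Project D₁…D_3 at 0.1175, terminal growth 0.0356, discount at r = 0.078.
D_1 = 2.2238
D_2 = 2.4851
D_3 = 2.7771
Terminal value at t=3: TV = D_4/(r−g) = 2.8760/(0.078−0.0356) = 67.8300
P₀ = 2.2238/(1+0.078)^1 + 2.4851/(1+0.078)^2 + 2.7771/(1+0.078)^3 + 67.8300/(1+0.078)^3 = 60.5642

£60.56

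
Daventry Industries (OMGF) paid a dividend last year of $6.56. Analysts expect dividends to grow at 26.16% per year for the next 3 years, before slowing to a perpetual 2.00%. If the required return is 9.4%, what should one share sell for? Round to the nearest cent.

Two-stage DDM. Project D₁…D_3 at 0.2616, terminal growth 0.02, discount at r = 0.094.
D_1 = 8.2761
D_2 = 10.4411
D_3 = 13.1725
Terminal value at t=3: TV = D_4/(r−g) = 13.4360/(0.094−0.02) = 181.5672
P₀ = 8.2761/(1+0.094)^1 + 10.4411/(1+0.094)^2 + 13.1725/(1+0.094)^3 + 181.5672/(1+0.094)^3 = 165.0203

$165.02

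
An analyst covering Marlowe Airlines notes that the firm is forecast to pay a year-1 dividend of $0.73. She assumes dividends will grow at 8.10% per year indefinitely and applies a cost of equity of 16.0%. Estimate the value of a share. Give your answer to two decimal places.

$9.24

Gordon growth model: P₀ = D₁/(r − g), with D₁ = 0.73 given directly.
P₀ = 0.7300 / (0.16 − 0.081) = 0.7300 / 0.079 = 9.2405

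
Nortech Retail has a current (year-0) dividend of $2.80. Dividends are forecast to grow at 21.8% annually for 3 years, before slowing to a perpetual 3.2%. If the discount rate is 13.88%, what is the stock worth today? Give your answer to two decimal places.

Two-stage DDM. Project D₁…D_3 at 0.218, terminal growth 0.032, discount at r = 0.1388.
D_1 = 3.4104
D_2 = 4.1539
D_3 = 5.0594
Terminal value at t=3: TV = D_4/(r−g) = 5.2213/(0.1388−0.032) = 48.8887
P₀ = 3.4104/(1+0.1388)^1 + 4.1539/(1+0.1388)^2 + 5.0594/(1+0.1388)^3 + 48.8887/(1+0.1388)^3 = 42.7264

$42.73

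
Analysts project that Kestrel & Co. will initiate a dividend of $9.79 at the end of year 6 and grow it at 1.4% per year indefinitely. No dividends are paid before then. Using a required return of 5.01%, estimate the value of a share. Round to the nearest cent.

$212.38

Deferred-dividend DDM. At t=5 the remaining stream is a growing perpetuity with first payment D_6 = 9.79.
V_5 = D_6/(r−g) = 9.79/(0.0501−0.014) = 271.1911
P₀ = V_5/(1+r)^5 = 271.1911/(1+0.0501)^5 = 212.3842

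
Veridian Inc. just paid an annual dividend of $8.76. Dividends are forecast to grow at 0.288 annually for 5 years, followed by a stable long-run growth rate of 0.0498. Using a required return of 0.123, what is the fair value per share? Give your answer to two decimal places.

Two-stage DDM. Project D₁…D_5 at 0.288, terminal growth 0.0498, discount at r = 0.123.
D_1 = 11.2829
D_2 = 14.5323
D_3 = 18.7177
D_4 = 24.1084
D_5 = 31.0516
Terminal value at t=5: TV = D_6/(r−g) = 32.5979/(0.123−0.0498) = 445.3269
P₀ = 11.2829/(1+0.123)^1 + 14.5323/(1+0.123)^2 + 18.7177/(1+0.123)^3 + 24.1084/(1+0.123)^4 + 31.0516/(1+0.123)^5 + 445.3269/(1+0.123)^5 = 316.6636

$316.66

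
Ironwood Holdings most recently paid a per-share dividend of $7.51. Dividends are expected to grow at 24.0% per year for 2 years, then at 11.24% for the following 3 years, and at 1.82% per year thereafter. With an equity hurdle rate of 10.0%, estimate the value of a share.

Three-stage DDM. Project D₁…D_5; terminal Gordon value at t=5 with g = 0.0182; discount at r = 0.1.
D_1 = 9.3124
D_2 = 11.5474
D_3 = 12.8453
D_4 = 14.2891
D_5 = 15.8952
TV_5 = 16.1845/(0.1−0.0182) = 197.8545
P₀ = Σ Dₜ/(1+r)ᵗ + TV_5/(1+r)^5 = 170.1414

$170.14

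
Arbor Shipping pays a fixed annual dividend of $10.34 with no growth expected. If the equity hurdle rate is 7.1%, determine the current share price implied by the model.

$145.63

Zero-growth DDM (perpetuity): P₀ = D/r = 10.34 / 0.071 = 145.6338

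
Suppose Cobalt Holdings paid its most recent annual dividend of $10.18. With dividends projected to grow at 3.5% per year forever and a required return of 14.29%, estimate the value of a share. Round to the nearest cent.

$97.65

Gordon growth model: P₀ = D₁/(r − g). D₁ = 10.18 × (1 + 0.035) = 10.5363.
P₀ = 10.5363 / (0.1429 − 0.035) = 10.5363 / 0.1079 = 97.6487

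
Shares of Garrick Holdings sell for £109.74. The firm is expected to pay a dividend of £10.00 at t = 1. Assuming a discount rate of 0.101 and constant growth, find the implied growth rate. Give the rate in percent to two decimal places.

0.99%

From P₀ = D₁/(r − g), the implied growth is g = r − D₁/P₀.
g = 0.101 − 10.00/109.74 = 0.101 − 0.09112 = 0.00988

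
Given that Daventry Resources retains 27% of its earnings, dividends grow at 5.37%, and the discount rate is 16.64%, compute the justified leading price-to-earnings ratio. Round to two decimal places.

6.48

Payout ratio b = 1 − 0.27 = 0.73.
Justified leading P/E = b/(r−g) = 0.73/(0.1664−0.0537) = 6.4774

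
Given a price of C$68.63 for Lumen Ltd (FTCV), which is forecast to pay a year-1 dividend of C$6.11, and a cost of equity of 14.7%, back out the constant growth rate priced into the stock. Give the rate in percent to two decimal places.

From P₀ = D₁/(r − g), the implied growth is g = r − D₁/P₀.
g = 0.147 − 6.11/68.63 = 0.147 − 0.08903 = 0.05797

5.80%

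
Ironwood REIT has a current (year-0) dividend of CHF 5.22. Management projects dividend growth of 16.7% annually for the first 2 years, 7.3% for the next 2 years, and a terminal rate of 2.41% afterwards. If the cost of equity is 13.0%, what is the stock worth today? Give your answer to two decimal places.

Three-stage DDM. Project D₁…D_4; terminal Gordon value at t=4 with g = 0.0241; discount at r = 0.13.
D_1 = 6.0917
D_2 = 7.1091
D_3 = 7.6280
D_4 = 8.1849
TV_4 = 8.3821/(0.13−0.0241) = 79.1513
P₀ = Σ Dₜ/(1+r)ᵗ + TV_4/(1+r)^4 = 69.8099

CHF 69.81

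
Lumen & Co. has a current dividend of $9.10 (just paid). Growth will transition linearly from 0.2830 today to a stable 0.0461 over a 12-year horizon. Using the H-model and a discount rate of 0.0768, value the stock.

H-model: P₀ = D₀[(1+g_L) + H(g_S−g_L)]/(r−g_L), with H = 12/2 = 6.
P₀ = 9.10 × [(1+0.0461) + 6×(0.283−0.0461)] / (0.0768−0.0461)
   = 9.10 × 2.4675 / 0.0307 = 731.4088

$731.41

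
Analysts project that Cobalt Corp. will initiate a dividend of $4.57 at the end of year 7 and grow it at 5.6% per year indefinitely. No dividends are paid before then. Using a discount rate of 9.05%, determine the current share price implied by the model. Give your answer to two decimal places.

$78.77

Deferred-dividend DDM. At t=6 the remaining stream is a growing perpetuity with first payment D_7 = 4.57.
V_6 = D_7/(r−g) = 4.57/(0.0905−0.056) = 132.4638
P₀ = V_6/(1+r)^6 = 132.4638/(1+0.0905)^6 = 78.7668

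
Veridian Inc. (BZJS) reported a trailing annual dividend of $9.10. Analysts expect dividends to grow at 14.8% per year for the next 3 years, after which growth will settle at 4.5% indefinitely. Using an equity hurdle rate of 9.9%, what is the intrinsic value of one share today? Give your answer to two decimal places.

$230.53

Two-stage DDM. Project D₁…D_3 at 0.148, terminal growth 0.045, discount at r = 0.099.
D_1 = 10.4468
D_2 = 11.9929
D_3 = 13.7679
Terminal value at t=3: TV = D_4/(r−g) = 14.3874/(0.099−0.045) = 266.4340
P₀ = 10.4468/(1+0.099)^1 + 11.9929/(1+0.099)^2 + 13.7679/(1+0.099)^3 + 266.4340/(1+0.099)^3 = 230.5303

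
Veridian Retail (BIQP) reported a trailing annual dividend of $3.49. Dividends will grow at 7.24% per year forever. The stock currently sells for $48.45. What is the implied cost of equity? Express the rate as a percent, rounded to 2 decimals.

14.96%

Rearranging the constant-growth DDM: r = D₁/P₀ + g.
D₁ = 3.49 × (1 + 0.0724) = 3.7427.
r = 3.7427 / 48.45 + 0.0724 = 0.07725 + 0.0724 = 0.14965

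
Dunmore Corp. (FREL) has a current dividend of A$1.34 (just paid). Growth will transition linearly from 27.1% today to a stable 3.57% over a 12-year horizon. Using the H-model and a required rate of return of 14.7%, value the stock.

A$29.47

H-model: P₀ = D₀[(1+g_L) + H(g_S−g_L)]/(r−g_L), with H = 12/2 = 6.
P₀ = 1.34 × [(1+0.0357) + 6×(0.271−0.0357)] / (0.147−0.0357)
   = 1.34 × 2.4475 / 0.1113 = 29.4668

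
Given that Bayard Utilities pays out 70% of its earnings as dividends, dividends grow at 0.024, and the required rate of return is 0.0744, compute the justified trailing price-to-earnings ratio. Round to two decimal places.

Justified trailing P/E = b(1+g)/(r−g) = 0.70×(1+0.024)/(0.0744−0.024) = 14.2222

14.22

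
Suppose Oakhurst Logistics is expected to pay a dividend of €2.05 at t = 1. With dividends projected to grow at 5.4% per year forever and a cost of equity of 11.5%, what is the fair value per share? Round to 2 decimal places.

Gordon growth model: P₀ = D₁/(r − g), with D₁ = 2.05 given directly.
P₀ = 2.0500 / (0.115 − 0.054) = 2.0500 / 0.061 = 33.6066

€33.61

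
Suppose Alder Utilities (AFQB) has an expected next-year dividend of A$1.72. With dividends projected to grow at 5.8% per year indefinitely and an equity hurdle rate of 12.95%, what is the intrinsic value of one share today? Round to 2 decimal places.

A$24.06

Gordon growth model: P₀ = D₁/(r − g), with D₁ = 1.72 given directly.
P₀ = 1.7200 / (0.1295 − 0.058) = 1.7200 / 0.0715 = 24.0559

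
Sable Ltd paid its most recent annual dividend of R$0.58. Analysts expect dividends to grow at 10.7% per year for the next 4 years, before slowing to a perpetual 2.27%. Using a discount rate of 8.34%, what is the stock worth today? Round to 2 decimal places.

R$13.10

Two-stage DDM. Project D₁…D_4 at 0.107, terminal growth 0.0227, discount at r = 0.0834.
D_1 = 0.6421
D_2 = 0.7108
D_3 = 0.7868
D_4 = 0.8710
Terminal value at t=4: TV = D_5/(r−g) = 0.8908/(0.0834−0.0227) = 14.6750
P₀ = 0.6421/(1+0.0834)^1 + 0.7108/(1+0.0834)^2 + 0.7868/(1+0.0834)^3 + 0.8710/(1+0.0834)^4 + 14.6750/(1+0.0834)^4 = 13.1009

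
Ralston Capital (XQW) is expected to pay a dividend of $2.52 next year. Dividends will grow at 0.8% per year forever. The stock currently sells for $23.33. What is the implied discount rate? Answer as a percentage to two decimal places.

11.60%

Rearranging the constant-growth DDM: r = D₁/P₀ + g.
r = 2.5200 / 23.33 + 0.008 = 0.10802 + 0.008 = 0.11602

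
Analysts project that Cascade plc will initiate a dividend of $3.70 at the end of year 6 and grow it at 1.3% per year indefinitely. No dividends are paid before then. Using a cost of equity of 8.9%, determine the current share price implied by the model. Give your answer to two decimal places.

Deferred-dividend DDM. At t=5 the remaining stream is a growing perpetuity with first payment D_6 = 3.70.
V_5 = D_6/(r−g) = 3.70/(0.089−0.013) = 48.6842
P₀ = V_5/(1+r)^5 = 48.6842/(1+0.089)^5 = 31.7869

$31.79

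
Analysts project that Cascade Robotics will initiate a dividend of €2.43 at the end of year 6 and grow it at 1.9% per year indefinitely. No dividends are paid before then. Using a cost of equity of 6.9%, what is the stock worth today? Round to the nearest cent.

Deferred-dividend DDM. At t=5 the remaining stream is a growing perpetuity with first payment D_6 = 2.43.
V_5 = D_6/(r−g) = 2.43/(0.069−0.019) = 48.6000
P₀ = V_5/(1+r)^5 = 48.6000/(1+0.069)^5 = 34.8135

€34.81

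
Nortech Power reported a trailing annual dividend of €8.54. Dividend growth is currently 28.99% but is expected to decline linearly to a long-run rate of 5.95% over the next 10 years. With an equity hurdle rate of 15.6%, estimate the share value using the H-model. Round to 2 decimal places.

H-model: P₀ = D₀[(1+g_L) + H(g_S−g_L)]/(r−g_L), with H = 10/2 = 5.
P₀ = 8.54 × [(1+0.0595) + 5×(0.2899−0.0595)] / (0.156−0.0595)
   = 8.54 × 2.2115 / 0.0965 = 195.7120

€195.71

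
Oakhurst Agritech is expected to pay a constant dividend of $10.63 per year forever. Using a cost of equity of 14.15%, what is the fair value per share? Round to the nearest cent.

Zero-growth DDM (perpetuity): P₀ = D/r = 10.63 / 0.1415 = 75.1237

$75.12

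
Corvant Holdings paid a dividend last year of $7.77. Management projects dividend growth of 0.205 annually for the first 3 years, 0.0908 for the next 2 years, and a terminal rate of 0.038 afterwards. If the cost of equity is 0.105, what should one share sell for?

Three-stage DDM. Project D₁…D_5; terminal Gordon value at t=5 with g = 0.038; discount at r = 0.105.
D_1 = 9.3628
D_2 = 11.2822
D_3 = 13.5951
D_4 = 14.8295
D_5 = 16.1760
TV_5 = 16.7907/(0.105−0.038) = 250.6080
P₀ = Σ Dₜ/(1+r)ᵗ + TV_5/(1+r)^5 = 199.6739

$199.67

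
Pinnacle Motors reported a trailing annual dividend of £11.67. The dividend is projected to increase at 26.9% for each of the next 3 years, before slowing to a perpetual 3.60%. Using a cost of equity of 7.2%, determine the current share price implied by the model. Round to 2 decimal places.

£606.62

Two-stage DDM. Project D₁…D_3 at 0.269, terminal growth 0.036, discount at r = 0.072.
D_1 = 14.8092
D_2 = 18.7929
D_3 = 23.8482
Terminal value at t=3: TV = D_4/(r−g) = 24.7067/(0.072−0.036) = 686.2984
P₀ = 14.8092/(1+0.072)^1 + 18.7929/(1+0.072)^2 + 23.8482/(1+0.072)^3 + 686.2984/(1+0.072)^3 = 606.6205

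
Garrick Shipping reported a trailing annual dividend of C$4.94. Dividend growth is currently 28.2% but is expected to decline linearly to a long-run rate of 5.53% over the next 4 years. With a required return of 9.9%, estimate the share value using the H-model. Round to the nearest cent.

C$170.55

H-model: P₀ = D₀[(1+g_L) + H(g_S−g_L)]/(r−g_L), with H = 4/2 = 2.
P₀ = 4.94 × [(1+0.0553) + 2×(0.282−0.0553)] / (0.099−0.0553)
   = 4.94 × 1.5087 / 0.0437 = 170.5487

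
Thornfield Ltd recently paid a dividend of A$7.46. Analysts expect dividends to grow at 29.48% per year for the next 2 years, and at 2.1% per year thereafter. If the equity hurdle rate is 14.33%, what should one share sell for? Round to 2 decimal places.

A$97.89

Two-stage DDM. Project D₁…D_2 at 0.2948, terminal growth 0.021, discount at r = 0.1433.
D_1 = 9.6592
D_2 = 12.5067
Terminal value at t=2: TV = D_3/(r−g) = 12.7694/(0.1433−0.021) = 104.4103
P₀ = 9.6592/(1+0.1433)^1 + 12.5067/(1+0.1433)^2 + 104.4103/(1+0.1433)^2 = 97.8938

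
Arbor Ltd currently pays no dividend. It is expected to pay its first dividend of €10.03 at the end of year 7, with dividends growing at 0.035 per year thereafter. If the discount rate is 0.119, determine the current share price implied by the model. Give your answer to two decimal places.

€60.82

Deferred-dividend DDM. At t=6 the remaining stream is a growing perpetuity with first payment D_7 = 10.03.
V_6 = D_7/(r−g) = 10.03/(0.119−0.035) = 119.4048
P₀ = V_6/(1+r)^6 = 119.4048/(1+0.119)^6 = 60.8193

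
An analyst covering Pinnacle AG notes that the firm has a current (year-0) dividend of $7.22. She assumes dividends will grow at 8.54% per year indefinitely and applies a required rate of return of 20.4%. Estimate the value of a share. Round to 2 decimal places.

$66.08

Gordon growth model: P₀ = D₁/(r − g). D₁ = 7.22 × (1 + 0.0854) = 7.8366.
P₀ = 7.8366 / (0.204 − 0.0854) = 7.8366 / 0.1186 = 66.0758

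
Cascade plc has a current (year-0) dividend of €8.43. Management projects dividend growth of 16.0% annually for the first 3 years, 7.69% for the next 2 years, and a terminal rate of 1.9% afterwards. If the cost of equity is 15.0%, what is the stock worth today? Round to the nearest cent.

€100.44

Three-stage DDM. Project D₁…D_5; terminal Gordon value at t=5 with g = 0.019; discount at r = 0.15.
D_1 = 9.7788
D_2 = 11.3434
D_3 = 13.1584
D_4 = 14.1702
D_5 = 15.2599
TV_5 = 15.5499/(0.15−0.019) = 118.7012
P₀ = Σ Dₜ/(1+r)ᵗ + TV_5/(1+r)^5 = 100.4366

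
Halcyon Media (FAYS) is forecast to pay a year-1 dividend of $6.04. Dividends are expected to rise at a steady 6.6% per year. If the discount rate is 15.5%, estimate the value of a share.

$67.87

Gordon growth model: P₀ = D₁/(r − g), with D₁ = 6.04 given directly.
P₀ = 6.0400 / (0.155 − 0.066) = 6.0400 / 0.089 = 67.8652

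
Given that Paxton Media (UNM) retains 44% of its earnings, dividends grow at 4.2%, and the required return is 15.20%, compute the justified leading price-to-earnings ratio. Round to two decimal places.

Payout ratio b = 1 − 0.44 = 0.56.
Justified leading P/E = b/(r−g) = 0.56/(0.152−0.042) = 5.0909

5.09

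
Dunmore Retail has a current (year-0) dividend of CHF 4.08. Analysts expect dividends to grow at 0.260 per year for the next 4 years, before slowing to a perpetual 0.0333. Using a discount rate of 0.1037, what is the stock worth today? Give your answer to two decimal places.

CHF 124.69

Two-stage DDM. Project D₁…D_4 at 0.26, terminal growth 0.0333, discount at r = 0.1037.
D_1 = 5.1408
D_2 = 6.4774
D_3 = 8.1615
D_4 = 10.2835
Terminal value at t=4: TV = D_5/(r−g) = 10.6260/(0.1037−0.0333) = 150.9371
P₀ = 5.1408/(1+0.1037)^1 + 6.4774/(1+0.1037)^2 + 8.1615/(1+0.1037)^3 + 10.2835/(1+0.1037)^4 + 150.9371/(1+0.1037)^4 = 124.6923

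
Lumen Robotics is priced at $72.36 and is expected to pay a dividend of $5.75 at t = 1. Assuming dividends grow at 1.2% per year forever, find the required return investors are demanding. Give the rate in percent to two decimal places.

9.15%

Rearranging the constant-growth DDM: r = D₁/P₀ + g.
r = 5.7500 / 72.36 + 0.012 = 0.07946 + 0.012 = 0.09146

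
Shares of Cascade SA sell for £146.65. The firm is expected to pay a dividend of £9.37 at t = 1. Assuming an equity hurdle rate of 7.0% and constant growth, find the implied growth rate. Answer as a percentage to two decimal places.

From P₀ = D₁/(r − g), the implied growth is g = r − D₁/P₀.
g = 0.07 − 9.37/146.65 = 0.07 − 0.06389 = 0.00611

0.61%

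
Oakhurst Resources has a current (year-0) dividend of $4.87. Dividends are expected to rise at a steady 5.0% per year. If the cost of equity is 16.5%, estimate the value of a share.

$44.47

Gordon growth model: P₀ = D₁/(r − g). D₁ = 4.87 × (1 + 0.05) = 5.1135.
P₀ = 5.1135 / (0.165 − 0.05) = 5.1135 / 0.115 = 44.4652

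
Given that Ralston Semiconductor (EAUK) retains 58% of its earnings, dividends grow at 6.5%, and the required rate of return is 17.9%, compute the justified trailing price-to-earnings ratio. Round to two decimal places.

Payout ratio b = 1 − 0.58 = 0.42.
Justified trailing P/E = b(1+g)/(r−g) = 0.42×(1+0.065)/(0.179−0.065) = 3.9237

3.92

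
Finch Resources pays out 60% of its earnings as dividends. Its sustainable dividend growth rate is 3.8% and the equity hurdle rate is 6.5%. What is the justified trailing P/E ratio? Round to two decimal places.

23.07

Justified trailing P/E = b(1+g)/(r−g) = 0.60×(1+0.038)/(0.065−0.038) = 23.0667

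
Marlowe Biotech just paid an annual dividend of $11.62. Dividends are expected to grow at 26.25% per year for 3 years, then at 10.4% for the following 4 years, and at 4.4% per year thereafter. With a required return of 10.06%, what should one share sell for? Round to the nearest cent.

Three-stage DDM. Project D₁…D_7; terminal Gordon value at t=7 with g = 0.044; discount at r = 0.1006.
D_1 = 14.6702
D_2 = 18.5212
D_3 = 23.3830
D_4 = 25.8148
D_5 = 28.4996
D_6 = 31.4635
D_7 = 34.7357
TV_7 = 36.2641/(0.1006−0.044) = 640.7087
P₀ = Σ Dₜ/(1+r)ᵗ + TV_7/(1+r)^7 = 444.3916

$444.39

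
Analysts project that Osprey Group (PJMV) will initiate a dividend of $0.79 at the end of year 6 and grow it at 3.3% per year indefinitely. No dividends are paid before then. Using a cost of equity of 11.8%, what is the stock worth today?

Deferred-dividend DDM. At t=5 the remaining stream is a growing perpetuity with first payment D_6 = 0.79.
V_5 = D_6/(r−g) = 0.79/(0.118−0.033) = 9.2941
P₀ = V_5/(1+r)^5 = 9.2941/(1+0.118)^5 = 5.3211

$5.32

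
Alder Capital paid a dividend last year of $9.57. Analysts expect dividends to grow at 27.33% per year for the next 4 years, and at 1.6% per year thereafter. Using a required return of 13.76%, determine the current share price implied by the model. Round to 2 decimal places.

Two-stage DDM. Project D₁…D_4 at 0.2733, terminal growth 0.016, discount at r = 0.1376.
D_1 = 12.1855
D_2 = 15.5158
D_3 = 19.7562
D_4 = 25.1556
Terminal value at t=4: TV = D_5/(r−g) = 25.5581/(0.1376−0.016) = 210.1818
P₀ = 12.1855/(1+0.1376)^1 + 15.5158/(1+0.1376)^2 + 19.7562/(1+0.1376)^3 + 25.1556/(1+0.1376)^4 + 210.1818/(1+0.1376)^4 = 176.6385

$176.64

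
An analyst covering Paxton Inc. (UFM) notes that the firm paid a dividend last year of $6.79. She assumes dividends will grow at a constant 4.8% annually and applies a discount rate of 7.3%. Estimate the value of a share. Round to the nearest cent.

$284.64

Gordon growth model: P₀ = D₁/(r − g). D₁ = 6.79 × (1 + 0.048) = 7.1159.
P₀ = 7.1159 / (0.073 − 0.048) = 7.1159 / 0.025 = 284.6368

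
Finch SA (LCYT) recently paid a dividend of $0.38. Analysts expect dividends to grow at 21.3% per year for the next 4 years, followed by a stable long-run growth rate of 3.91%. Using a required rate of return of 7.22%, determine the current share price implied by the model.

Two-stage DDM. Project D₁…D_4 at 0.213, terminal growth 0.0391, discount at r = 0.0722.
D_1 = 0.4609
D_2 = 0.5591
D_3 = 0.6782
D_4 = 0.8227
Terminal value at t=4: TV = D_5/(r−g) = 0.8548/(0.0722−0.0391) = 25.8259
P₀ = 0.4609/(1+0.0722)^1 + 0.5591/(1+0.0722)^2 + 0.6782/(1+0.0722)^3 + 0.8227/(1+0.0722)^4 + 25.8259/(1+0.0722)^4 = 21.6302

$21.63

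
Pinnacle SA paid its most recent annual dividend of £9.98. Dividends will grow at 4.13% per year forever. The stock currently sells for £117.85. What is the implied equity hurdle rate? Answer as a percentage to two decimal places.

12.95%

Rearranging the constant-growth DDM: r = D₁/P₀ + g.
D₁ = 9.98 × (1 + 0.0413) = 10.3922.
r = 10.3922 / 117.85 + 0.0413 = 0.08818 + 0.0413 = 0.12948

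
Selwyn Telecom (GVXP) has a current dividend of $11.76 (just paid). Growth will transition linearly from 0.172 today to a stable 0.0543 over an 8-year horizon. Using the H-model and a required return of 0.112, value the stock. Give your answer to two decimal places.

H-model: P₀ = D₀[(1+g_L) + H(g_S−g_L)]/(r−g_L), with H = 8/2 = 4.
P₀ = 11.76 × [(1+0.0543) + 4×(0.172−0.0543)] / (0.112−0.0543)
   = 11.76 × 1.5251 / 0.0577 = 310.8349

$310.83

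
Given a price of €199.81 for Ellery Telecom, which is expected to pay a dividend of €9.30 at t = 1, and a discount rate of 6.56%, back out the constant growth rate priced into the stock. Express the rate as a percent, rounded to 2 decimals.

1.91%

From P₀ = D₁/(r − g), the implied growth is g = r − D₁/P₀.
g = 0.0656 − 9.30/199.81 = 0.0656 − 0.04654 = 0.01906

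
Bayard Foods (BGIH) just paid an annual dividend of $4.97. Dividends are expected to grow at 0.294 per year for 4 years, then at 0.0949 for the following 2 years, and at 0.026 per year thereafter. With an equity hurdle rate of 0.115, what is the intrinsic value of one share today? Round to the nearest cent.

$147.01

Three-stage DDM. Project D₁…D_6; terminal Gordon value at t=6 with g = 0.026; discount at r = 0.115.
D_1 = 6.4312
D_2 = 8.3219
D_3 = 10.7686
D_4 = 13.9346
D_5 = 15.2570
D_6 = 16.7048
TV_6 = 17.1392/(0.115−0.026) = 192.5749
P₀ = Σ Dₜ/(1+r)ᵗ + TV_6/(1+r)^6 = 147.0114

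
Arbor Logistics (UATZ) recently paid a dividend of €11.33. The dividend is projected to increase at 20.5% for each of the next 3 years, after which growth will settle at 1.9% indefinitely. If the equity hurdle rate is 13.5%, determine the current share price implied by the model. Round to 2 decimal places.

Two-stage DDM. Project D₁…D_3 at 0.205, terminal growth 0.019, discount at r = 0.135.
D_1 = 13.6527
D_2 = 16.4514
D_3 = 19.8240
Terminal value at t=3: TV = D_4/(r−g) = 20.2006/(0.135−0.019) = 174.1435
P₀ = 13.6527/(1+0.135)^1 + 16.4514/(1+0.135)^2 + 19.8240/(1+0.135)^3 + 174.1435/(1+0.135)^3 = 157.4598

€157.46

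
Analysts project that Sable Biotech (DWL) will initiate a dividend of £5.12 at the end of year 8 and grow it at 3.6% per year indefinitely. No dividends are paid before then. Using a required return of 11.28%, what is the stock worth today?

Deferred-dividend DDM. At t=7 the remaining stream is a growing perpetuity with first payment D_8 = 5.12.
V_7 = D_8/(r−g) = 5.12/(0.1128−0.036) = 66.6667
P₀ = V_7/(1+r)^7 = 66.6667/(1+0.1128)^7 = 31.5492

£31.55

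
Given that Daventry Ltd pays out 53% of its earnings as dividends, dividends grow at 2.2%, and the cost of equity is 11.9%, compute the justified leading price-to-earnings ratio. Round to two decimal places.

Justified leading P/E = b/(r−g) = 0.53/(0.119−0.022) = 5.4639

5.46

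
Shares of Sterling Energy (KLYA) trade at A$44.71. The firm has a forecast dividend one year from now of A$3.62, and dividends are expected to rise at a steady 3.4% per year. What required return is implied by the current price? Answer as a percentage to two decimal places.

Rearranging the constant-growth DDM: r = D₁/P₀ + g.
r = 3.6200 / 44.71 + 0.034 = 0.08097 + 0.034 = 0.11497

11.50%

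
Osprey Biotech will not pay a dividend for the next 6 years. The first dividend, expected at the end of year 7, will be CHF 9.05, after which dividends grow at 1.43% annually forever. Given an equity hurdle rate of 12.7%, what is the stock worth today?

Deferred-dividend DDM. At t=6 the remaining stream is a growing perpetuity with first payment D_7 = 9.05.
V_6 = D_7/(r−g) = 9.05/(0.127−0.0143) = 80.3017
P₀ = V_6/(1+r)^6 = 80.3017/(1+0.127)^6 = 39.1905

CHF 39.19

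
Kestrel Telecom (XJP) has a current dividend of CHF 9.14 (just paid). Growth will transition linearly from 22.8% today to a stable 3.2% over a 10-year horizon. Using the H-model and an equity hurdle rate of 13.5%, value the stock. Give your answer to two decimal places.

H-model: P₀ = D₀[(1+g_L) + H(g_S−g_L)]/(r−g_L), with H = 10/2 = 5.
P₀ = 9.14 × [(1+0.032) + 5×(0.228−0.032)] / (0.135−0.032)
   = 9.14 × 2.0120 / 0.103 = 178.5406

CHF 178.54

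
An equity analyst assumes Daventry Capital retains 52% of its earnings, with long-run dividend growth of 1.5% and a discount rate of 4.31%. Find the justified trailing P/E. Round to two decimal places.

17.34

Payout ratio b = 1 − 0.52 = 0.48.
Justified trailing P/E = b(1+g)/(r−g) = 0.48×(1+0.015)/(0.0431−0.015) = 17.3381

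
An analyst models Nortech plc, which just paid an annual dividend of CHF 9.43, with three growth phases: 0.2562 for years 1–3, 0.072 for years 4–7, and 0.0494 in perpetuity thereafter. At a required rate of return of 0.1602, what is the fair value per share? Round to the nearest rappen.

CHF 155.31

Three-stage DDM. Project D₁…D_7; terminal Gordon value at t=7 with g = 0.0494; discount at r = 0.1602.
D_1 = 11.8460
D_2 = 14.8809
D_3 = 18.6934
D_4 = 20.0393
D_5 = 21.4821
D_6 = 23.0289
D_7 = 24.6869
TV_7 = 25.9065/(0.1602−0.0494) = 233.8129
P₀ = Σ Dₜ/(1+r)ᵗ + TV_7/(1+r)^7 = 155.3111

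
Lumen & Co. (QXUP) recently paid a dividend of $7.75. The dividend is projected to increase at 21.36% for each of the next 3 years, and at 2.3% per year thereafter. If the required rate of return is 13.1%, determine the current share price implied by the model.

$117.51

Two-stage DDM. Project D₁…D_3 at 0.2136, terminal growth 0.023, discount at r = 0.131.
D_1 = 9.4054
D_2 = 11.4144
D_3 = 13.8525
Terminal value at t=3: TV = D_4/(r−g) = 14.1711/(0.131−0.023) = 131.2140
P₀ = 9.4054/(1+0.131)^1 + 11.4144/(1+0.131)^2 + 13.8525/(1+0.131)^3 + 131.2140/(1+0.131)^3 = 117.5113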